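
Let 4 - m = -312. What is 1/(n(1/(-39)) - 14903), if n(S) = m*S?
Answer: -39/581533 ≈ -6.7064e-5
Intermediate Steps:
m = 316 (m = 4 - 1*(-312) = 4 + 312 = 316)
n(S) = 316*S
1/(n(1/(-39)) - 14903) = 1/(316/(-39) - 14903) = 1/(316*(-1/39) - 14903) = 1/(-316/39 - 14903) = 1/(-581533/39) = -39/581533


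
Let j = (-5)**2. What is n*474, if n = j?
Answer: 11850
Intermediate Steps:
j = 25
n = 25
n*474 = 25*474 = 11850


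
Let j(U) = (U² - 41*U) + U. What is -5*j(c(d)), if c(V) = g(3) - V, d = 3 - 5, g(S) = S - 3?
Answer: 380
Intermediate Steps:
g(S) = -3 + S
d = -2
c(V) = -V (c(V) = (-3 + 3) - V = 0 - V = -V)
j(U) = U² - 40*U
-5*j(c(d)) = -5*(-1*(-2))*(-40 - 1*(-2)) = -10*(-40 + 2) = -10*(-38) = -5*(-76) = 380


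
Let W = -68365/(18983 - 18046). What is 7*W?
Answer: -478555/937 ≈ -510.73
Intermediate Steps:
W = -68365/937 ≈ -72.962
7*W = 7*(-68365/937) = -478555/937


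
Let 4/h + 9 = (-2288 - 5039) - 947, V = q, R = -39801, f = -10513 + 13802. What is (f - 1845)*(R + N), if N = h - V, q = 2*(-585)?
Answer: -462051953188/8283 ≈ -5.5783e+7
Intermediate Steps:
q = -1170
f = 3289
V = -1170
h = -4/8283 (h = 4/(-9 + ((-2288 - 5039) - 947)) = 4/(-9 + (-7327 - 947)) = 4/(-9 - 8274) = 4/(-8283) = 4*(-1/8283) = -4/8283 ≈ -0.00048292)
N = 9691106/8283 (N = -4/8283 - 1*(-1170) = -4/8283 + 1170 = 9691106/8283 ≈ 1170.0)
(f - 1845)*(R + N) = (3289 - 1845)*(-39801 + 9691106/8283) = 1444*(-319980577/8283) = -462051953188/8283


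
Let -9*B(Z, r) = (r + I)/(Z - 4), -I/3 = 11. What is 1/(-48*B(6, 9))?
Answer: -1/64 ≈ -0.015625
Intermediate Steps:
I = -33 (I = -3*11 = -33)
B(Z, r) = -(-33 + r)/(9*(-4 + Z)) (B(Z, r) = -(r - 33)/(9*(Z - 4)) = -(-33 + r)/(9*(-4 + Z)))
1/(-48*B(6, 9)) = 1/(-16*(33 - 1*9)/(3*(-4 + 6))) = 1/(-16*(33 - 9)/(3*2)) = 1/(-16*24/(3*2)) = 1/(-48*4/3) = 1/(-64) = -1/64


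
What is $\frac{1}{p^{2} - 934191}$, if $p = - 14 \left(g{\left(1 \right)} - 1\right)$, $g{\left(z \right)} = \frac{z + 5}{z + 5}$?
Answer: $- \frac{1}{934191} \approx -1.0704 \cdot 10^{-6}$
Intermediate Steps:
$g{\left(z \right)} = 1$ ($g{\left(z \right)} = \frac{5 + z}{5 + z} = 1$)
$p = 0$ ($p = - 14 \left(1 - 1\right) = \left(-14\right) 0 = 0$)
$\frac{1}{p^{2} - 934191} = \frac{1}{0^{2} - 934191} = \frac{1}{0 - 934191} = \frac{1}{-934191} = - \frac{1}{934191}$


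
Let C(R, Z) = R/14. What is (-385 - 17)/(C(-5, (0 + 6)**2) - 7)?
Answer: 5628/103 ≈ 54.641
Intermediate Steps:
C(R, Z) = R/14 (C(R, Z) = R*(1/14) = R/14)
(-385 - 17)/(C(-5, (0 + 6)**2) - 7) = (-385 - 17)/((1/14)*(-5) - 7) = -402/(-5/14 - 7) = -402/(-103/14) = -402*(-14/103) = 5628/103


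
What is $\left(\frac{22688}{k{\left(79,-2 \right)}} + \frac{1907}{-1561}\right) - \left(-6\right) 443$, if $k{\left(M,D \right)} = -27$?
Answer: $\frac{76559269}{42147} \approx 1816.5$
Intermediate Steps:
$\left(\frac{22688}{k{\left(79,-2 \right)}} + \frac{1907}{-1561}\right) - \left(-6\right) 443 = \left(\frac{22688}{-27} + \frac{1907}{-1561}\right) - \left(-6\right) 443 = \left(22688 \left(- \frac{1}{27}\right) + 1907 \left(- \frac{1}{1561}\right)\right) - -2658 = \left(- \frac{22688}{27} - \frac{1907}{1561}\right) + 2658 = - \frac{35467457}{42147} + 2658 = \frac{76559269}{42147}$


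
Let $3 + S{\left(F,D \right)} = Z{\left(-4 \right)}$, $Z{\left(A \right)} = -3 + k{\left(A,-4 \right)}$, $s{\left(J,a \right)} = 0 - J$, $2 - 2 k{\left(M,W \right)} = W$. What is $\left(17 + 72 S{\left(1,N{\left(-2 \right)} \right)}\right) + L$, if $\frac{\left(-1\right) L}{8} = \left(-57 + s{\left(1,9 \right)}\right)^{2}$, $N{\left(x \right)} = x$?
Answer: $-27111$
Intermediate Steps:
$k{\left(M,W \right)} = 1 - \frac{W}{2}$
$s{\left(J,a \right)} = - J$
$Z{\left(A \right)} = 0$ ($Z{\left(A \right)} = -3 + \left(1 - -2\right) = -3 + \left(1 + 2\right) = -3 + 3 = 0$)
$S{\left(F,D \right)} = -3$ ($S{\left(F,D \right)} = -3 + 0 = -3$)
$L = -26912$ ($L = - 8 \left(-57 - 1\right)^{2} = - 8 \left(-58\right)^{2} = \left(-8\right) 3364 = -26912$)
$\left(17 + 72 S{\left(1,N{\left(-2 \right)} \right)}\right) + L = \left(17 + 72 \left(-3\right)\right) - 26912 = \left(17 - 216\right) - 26912 = -199 - 26912 = -27111$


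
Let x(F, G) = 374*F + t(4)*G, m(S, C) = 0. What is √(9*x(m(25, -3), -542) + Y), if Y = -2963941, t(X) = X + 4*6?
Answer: 5*I*√124021 ≈ 1760.8*I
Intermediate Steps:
t(X) = 24 + X (t(X) = X + 24 = 24 + X)
x(F, G) = 28*G + 374*F (x(F, G) = 374*F + (24 + 4)*G = 374*F + 28*G = 28*G + 374*F)
√(9*x(m(25, -3), -542) + Y) = √(9*(28*(-542) + 374*0) - 2963941) = √(9*(-15176 + 0) - 2963941) = √(9*(-15176) - 2963941) = √(-136584 - 2963941) = √(-3100525) = 5*I*√124021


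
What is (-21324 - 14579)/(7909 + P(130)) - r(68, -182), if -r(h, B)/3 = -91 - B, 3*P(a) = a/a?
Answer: 6370035/23728 ≈ 268.46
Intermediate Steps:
P(a) = ⅓ (P(a) = (a/a)/3 = (⅓)*1 = ⅓)
r(h, B) = 273 + 3*B (r(h, B) = -3*(-91 - B) = 273 + 3*B)
(-21324 - 14579)/(7909 + P(130)) - r(68, -182) = (-21324 - 14579)/(7909 + ⅓) - (273 + 3*(-182)) = -35903/23728/3 - (273 - 546) = -35903*3/23728 - 1*(-273) = -107709/23728 + 273 = 6370035/23728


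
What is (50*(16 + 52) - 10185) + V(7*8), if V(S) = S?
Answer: -6729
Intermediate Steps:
(50*(16 + 52) - 10185) + V(7*8) = (50*(16 + 52) - 10185) + 7*8 = (50*68 - 10185) + 56 = (3400 - 10185) + 56 = -6785 + 56 = -6729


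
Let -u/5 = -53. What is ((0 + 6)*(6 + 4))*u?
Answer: 15900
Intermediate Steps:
u = 265 (u = -5*(-53) = 265)
((0 + 6)*(6 + 4))*u = ((0 + 6)*(6 + 4))*265 = (6*10)*265 = 60*265 = 15900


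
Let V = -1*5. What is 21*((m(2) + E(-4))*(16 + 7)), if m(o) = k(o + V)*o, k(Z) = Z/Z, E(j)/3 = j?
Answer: -4830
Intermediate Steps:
V = -5
E(j) = 3*j
k(Z) = 1
m(o) = o (m(o) = 1*o = o)
21*((m(2) + E(-4))*(16 + 7)) = 21*((2 + 3*(-4))*(16 + 7)) = 21*((2 - 12)*23) = 21*(-10*23) = 21*(-230) = -4830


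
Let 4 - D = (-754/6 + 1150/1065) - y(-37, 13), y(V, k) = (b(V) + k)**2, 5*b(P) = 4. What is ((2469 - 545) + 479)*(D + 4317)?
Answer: 19774161243/1775 ≈ 1.1140e+7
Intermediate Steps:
b(P) = 4/5 (b(P) = (1/5)*4 = 4/5)
y(V, k) = (4/5 + k)**2
D = 1698818/5325 (D = 4 - ((-754/6 + 1150/1065) - (4 + 5*13)**2/25) = 4 - ((-754*1/6 + 1150*(1/1065)) - (4 + 65)**2/25) = 4 - ((-377/3 + 230/213) - 69**2/25) = 4 - (-26537/213 - 4761/25) = 4 - 1*(-1677518/5325) = 4 + 1677518/5325 = 1698818/5325 ≈ 319.03)
((2469 - 545) + 479)*(D + 4317) = ((2469 - 545) + 479)*(1698818/5325 + 4317) = (1924 + 479)*(24686843/5325) = 2403*(24686843/5325) = 19774161243/1775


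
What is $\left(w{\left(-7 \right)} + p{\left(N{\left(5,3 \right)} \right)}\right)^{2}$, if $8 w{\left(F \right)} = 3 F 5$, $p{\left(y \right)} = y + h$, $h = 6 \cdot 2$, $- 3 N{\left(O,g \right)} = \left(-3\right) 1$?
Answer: $\frac{1}{64} \approx 0.015625$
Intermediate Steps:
$N{\left(O,g \right)} = 1$ ($N{\left(O,g \right)} = - \frac{\left(-3\right) 1}{3} = \left(- \frac{1}{3}\right) \left(-3\right) = 1$)
$h = 12$
$p{\left(y \right)} = 12 + y$ ($p{\left(y \right)} = y + 12 = 12 + y$)
$w{\left(F \right)} = \frac{15 F}{8}$ ($w{\left(F \right)} = \frac{3 F 5}{8} = \frac{15 F}{8}$)
$\left(w{\left(-7 \right)} + p{\left(N{\left(5,3 \right)} \right)}\right)^{2} = \left(\frac{15}{8} \left(-7\right) + \left(12 + 1\right)\right)^{2} = \left(- \frac{105}{8} + 13\right)^{2} = \left(- \frac{1}{8}\right)^{2} = \frac{1}{64}$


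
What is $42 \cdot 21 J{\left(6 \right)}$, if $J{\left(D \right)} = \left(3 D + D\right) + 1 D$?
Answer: $26460$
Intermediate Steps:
$J{\left(D \right)} = 5 D$ ($J{\left(D \right)} = 4 D + D = 5 D$)
$42 \cdot 21 J{\left(6 \right)} = 42 \cdot 21 \cdot 5 \cdot 6 = 882 \cdot 30 = 26460$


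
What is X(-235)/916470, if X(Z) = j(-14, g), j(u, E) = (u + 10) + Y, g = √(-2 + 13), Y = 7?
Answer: 1/305490 ≈ 3.2734e-6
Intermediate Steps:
g = √11 ≈ 3.3166
j(u, E) = 17 + u (j(u, E) = (u + 10) + 7 = (10 + u) + 7 = 17 + u)
X(Z) = 3 (X(Z) = 17 - 14 = 3)
X(-235)/916470 = 3/916470 = 3*(1/916470) = 1/305490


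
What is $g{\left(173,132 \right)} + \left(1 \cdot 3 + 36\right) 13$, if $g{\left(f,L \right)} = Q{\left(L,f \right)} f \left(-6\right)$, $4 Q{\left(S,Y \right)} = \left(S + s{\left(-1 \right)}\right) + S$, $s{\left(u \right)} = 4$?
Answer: $-69039$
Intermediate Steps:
$Q{\left(S,Y \right)} = 1 + \frac{S}{2}$ ($Q{\left(S,Y \right)} = \frac{\left(S + 4\right) + S}{4} = \frac{\left(4 + S\right) + S}{4} = \frac{4 + 2 S}{4} = 1 + \frac{S}{2}$)
$g{\left(f,L \right)} = - 6 f \left(1 + \frac{L}{2}\right)$ ($g{\left(f,L \right)} = \left(1 + \frac{L}{2}\right) f \left(-6\right) = f \left(1 + \frac{L}{2}\right) \left(-6\right) = - 6 f \left(1 + \frac{L}{2}\right)$)
$g{\left(173,132 \right)} + \left(1 \cdot 3 + 36\right) 13 = \left(-3\right) 173 \left(2 + 132\right) + \left(1 \cdot 3 + 36\right) 13 = \left(-3\right) 173 \cdot 134 + \left(3 + 36\right) 13 = -69546 + 39 \cdot 13 = -69546 + 507 = -69039$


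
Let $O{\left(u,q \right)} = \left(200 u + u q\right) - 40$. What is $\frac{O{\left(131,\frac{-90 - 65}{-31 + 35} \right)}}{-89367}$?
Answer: $- \frac{84335}{357468} \approx -0.23592$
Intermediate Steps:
$O{\left(u,q \right)} = -40 + 200 u + q u$ ($O{\left(u,q \right)} = \left(200 u + q u\right) - 40 = -40 + 200 u + q u$)
$\frac{O{\left(131,\frac{-90 - 65}{-31 + 35} \right)}}{-89367} = \frac{-40 + 200 \cdot 131 + \frac{-90 - 65}{-31 + 35} \cdot 131}{-89367} = \left(-40 + 26200 + - \frac{155}{4} \cdot 131\right) \left(- \frac{1}{89367}\right) = \left(-40 + 26200 + \left(-155\right) \frac{1}{4} \cdot 131\right) \left(- \frac{1}{89367}\right) = \left(-40 + 26200 - \frac{20305}{4}\right) \left(- \frac{1}{89367}\right) = \frac{84335}{4} \left(- \frac{1}{89367}\right) = - \frac{84335}{357468}$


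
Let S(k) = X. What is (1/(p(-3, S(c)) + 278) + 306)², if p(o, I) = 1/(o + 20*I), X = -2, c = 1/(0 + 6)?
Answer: 13378483990921/142874209 ≈ 93638.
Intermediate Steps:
c = ⅙ (c = 1/6 = ⅙ ≈ 0.16667)
S(k) = -2
(1/(p(-3, S(c)) + 278) + 306)² = (1/(1/(-3 + 20*(-2)) + 278) + 306)² = (1/(1/(-3 - 40) + 278) + 306)² = (1/(1/(-43) + 278) + 306)² = (1/(-1/43 + 278) + 306)² = (1/(11953/43) + 306)² = (43/11953 + 306)² = (3657661/11953)² = 13378483990921/142874209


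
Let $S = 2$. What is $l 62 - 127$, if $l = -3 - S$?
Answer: $-437$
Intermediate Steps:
$l = -5$ ($l = -3 - 2 = -5$)
$l 62 - 127 = \left(-5\right) 62 - 127 = -310 - 127 = -437$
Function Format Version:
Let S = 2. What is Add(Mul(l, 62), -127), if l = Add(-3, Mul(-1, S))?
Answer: -437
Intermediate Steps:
l = -5 (l = Add(-3, Mul(-1, 2)) = Add(-3, -2) = -5)
Add(Mul(l, 62), -127) = Add(Mul(-5, 62), -127) = Add(-310, -127) = -437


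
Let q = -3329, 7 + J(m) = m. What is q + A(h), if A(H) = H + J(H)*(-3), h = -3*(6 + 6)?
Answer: -3236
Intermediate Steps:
J(m) = -7 + m
h = -36 (h = -3*12 = -36)
A(H) = 21 - 2*H (A(H) = H + (-7 + H)*(-3) = H + (21 - 3*H) = 21 - 2*H)
q + A(h) = -3329 + (21 - 2*(-36)) = -3329 + (21 + 72) = -3329 + 93 = -3236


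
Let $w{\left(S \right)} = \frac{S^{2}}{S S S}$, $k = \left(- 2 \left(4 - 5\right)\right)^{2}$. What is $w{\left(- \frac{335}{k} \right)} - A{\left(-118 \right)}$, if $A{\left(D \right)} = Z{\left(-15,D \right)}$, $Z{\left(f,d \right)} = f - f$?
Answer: $- \frac{4}{335} \approx -0.01194$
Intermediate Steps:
$Z{\left(f,d \right)} = 0$
$k = 4$ ($k = \left(\left(-2\right) \left(-1\right)\right)^{2} = 2^{2} = 4$)
$A{\left(D \right)} = 0$
$w{\left(S \right)} = \frac{1}{S}$ ($w{\left(S \right)} = \frac{S^{2}}{S^{2} S} = \frac{S^{2}}{S^{3}} = \frac{1}{S}$)
$w{\left(- \frac{335}{k} \right)} - A{\left(-118 \right)} = \frac{1}{\left(-335\right) \frac{1}{4}} - 0 = \frac{1}{\left(-335\right) \frac{1}{4}} + 0 = \frac{1}{- \frac{335}{4}} + 0 = - \frac{4}{335} + 0 = - \frac{4}{335}$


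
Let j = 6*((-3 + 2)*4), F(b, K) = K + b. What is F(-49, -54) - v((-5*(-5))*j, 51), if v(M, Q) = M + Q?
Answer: 446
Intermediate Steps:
j = -24 (j = 6*(-1*4) = 6*(-4) = -24)
F(-49, -54) - v((-5*(-5))*j, 51) = (-54 - 49) - (-5*(-5)*(-24) + 51) = -103 - (25*(-24) + 51) = -103 - (-600 + 51) = -103 - 1*(-549) = -103 + 549 = 446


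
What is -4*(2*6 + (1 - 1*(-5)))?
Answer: -72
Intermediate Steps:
-4*(2*6 + (1 - 1*(-5))) = -4*(12 + (1 + 5)) = -4*(12 + 6) = -4*18 = -72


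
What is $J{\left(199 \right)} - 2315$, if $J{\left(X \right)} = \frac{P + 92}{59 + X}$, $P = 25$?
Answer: $- \frac{199051}{86} \approx -2314.5$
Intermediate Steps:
$J{\left(X \right)} = \frac{117}{59 + X}$ ($J{\left(X \right)} = \frac{25 + 92}{59 + X} = \frac{117}{59 + X}$)
$J{\left(199 \right)} - 2315 = \frac{117}{59 + 199} - 2315 = \frac{117}{258} - 2315 = 117 \cdot \frac{1}{258} - 2315 = \frac{39}{86} - 2315 = - \frac{199051}{86}$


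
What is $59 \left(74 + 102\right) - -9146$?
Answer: $19530$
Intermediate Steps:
$59 \left(74 + 102\right) - -9146 = 59 \cdot 176 + 9146 = 10384 + 9146 = 19530$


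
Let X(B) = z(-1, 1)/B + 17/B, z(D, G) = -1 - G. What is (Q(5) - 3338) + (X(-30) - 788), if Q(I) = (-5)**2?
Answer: -8203/2 ≈ -4101.5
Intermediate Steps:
X(B) = 15/B (X(B) = (-1 - 1*1)/B + 17/B = (-1 - 1)/B + 17/B = -2/B + 17/B = 15/B)
Q(I) = 25
(Q(5) - 3338) + (X(-30) - 788) = (25 - 3338) + (15/(-30) - 788) = -3313 + (15*(-1/30) - 788) = -3313 + (-1/2 - 788) = -3313 - 1577/2 = -8203/2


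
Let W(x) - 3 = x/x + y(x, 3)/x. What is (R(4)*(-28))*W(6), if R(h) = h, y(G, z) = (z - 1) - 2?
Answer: -448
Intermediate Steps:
y(G, z) = -3 + z (y(G, z) = (-1 + z) - 2 = -3 + z)
W(x) = 4 (W(x) = 3 + (x/x + (-3 + 3)/x) = 3 + (1 + 0/x) = 3 + (1 + 0) = 3 + 1 = 4)
(R(4)*(-28))*W(6) = (4*(-28))*4 = -112*4 = -448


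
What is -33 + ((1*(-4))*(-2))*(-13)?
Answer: -137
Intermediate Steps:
-33 + ((1*(-4))*(-2))*(-13) = -33 - 4*(-2)*(-13) = -33 + 8*(-13) = -33 - 104 = -137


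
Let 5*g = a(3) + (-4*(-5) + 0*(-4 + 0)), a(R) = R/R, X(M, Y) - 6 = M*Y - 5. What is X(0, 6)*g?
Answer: 21/5 ≈ 4.2000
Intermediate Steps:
X(M, Y) = 1 + M*Y (X(M, Y) = 6 + (M*Y - 5) = 6 + (-5 + M*Y) = 1 + M*Y)
a(R) = 1
g = 21/5 (g = (1 + (-4*(-5) + 0*(-4 + 0)))/5 = (1 + (20 + 0*(-4)))/5 = (1 + (20 + 0))/5 = (1 + 20)/5 = (⅕)*21 = 21/5 ≈ 4.2000)
X(0, 6)*g = (1 + 0*6)*(21/5) = (1 + 0)*(21/5) = 1*(21/5) = 21/5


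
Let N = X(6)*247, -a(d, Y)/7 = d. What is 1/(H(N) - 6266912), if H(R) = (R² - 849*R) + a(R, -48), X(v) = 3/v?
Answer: -4/25429503 ≈ -1.5730e-7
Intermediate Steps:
a(d, Y) = -7*d
N = 247/2 (N = (3/6)*247 = (3*(⅙))*247 = (½)*247 = 247/2 ≈ 123.50)
H(R) = R² - 856*R (H(R) = (R² - 849*R) - 7*R = R² - 856*R)
1/(H(N) - 6266912) = 1/(247*(-856 + 247/2)/2 - 6266912) = 1/((247/2)*(-1465/2) - 6266912) = 1/(-361855/4 - 6266912) = 1/(-25429503/4) = -4/25429503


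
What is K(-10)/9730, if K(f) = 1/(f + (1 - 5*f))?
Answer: 1/398930 ≈ 2.5067e-6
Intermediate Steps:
K(f) = 1/(1 - 4*f)
K(-10)/9730 = -1/(-1 + 4*(-10))/9730 = -1/(-1 - 40)*(1/9730) = -1/(-41)*(1/9730) = -1*(-1/41)*(1/9730) = (1/41)*(1/9730) = 1/398930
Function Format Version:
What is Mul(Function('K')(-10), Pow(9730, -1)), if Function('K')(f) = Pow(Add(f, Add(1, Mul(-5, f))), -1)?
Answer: Rational(1, 398930) ≈ 2.5067e-6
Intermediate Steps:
Function('K')(f) = Pow(Add(1, Mul(-4, f)), -1)
Mul(Function('K')(-10), Pow(9730, -1)) = Mul(Mul(-1, Pow(Add(-1, Mul(4, -10)), -1)), Pow(9730, -1)) = Mul(Mul(-1, Pow(Add(-1, -40), -1)), Rational(1, 9730)) = Mul(Mul(-1, Pow(-41, -1)), Rational(1, 9730)) = Mul(Mul(-1, Rational(-1, 41)), Rational(1, 9730)) = Mul(Rational(1, 41), Rational(1, 9730)) = Rational(1, 398930)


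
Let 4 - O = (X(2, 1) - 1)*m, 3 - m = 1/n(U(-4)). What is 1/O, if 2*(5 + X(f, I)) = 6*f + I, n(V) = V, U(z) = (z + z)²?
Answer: 128/321 ≈ 0.39875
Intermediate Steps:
U(z) = 4*z² (U(z) = (2*z)² = 4*z²)
X(f, I) = -5 + I/2 + 3*f (X(f, I) = -5 + (6*f + I)/2 = -5 + (I + 6*f)/2 = -5 + (I/2 + 3*f) = -5 + I/2 + 3*f)
m = 191/64 (m = 3 - 1/(4*(-4)²) = 3 - 1/(4*16) = 3 - 1/64 = 191/64 ≈ 2.9844)
O = 321/128 (O = 4 - ((-5 + (½)*1 + 3*2) - 1)*191/64 = 4 - ((-5 + ½ + 6) - 1)*191/64 = 4 - (3/2 - 1)*191/64 = 4 - 191/(2*64) = 4 - 1*191/128 = 4 - 191/128 = 321/128 ≈ 2.5078)
1/O = 1/(321/128) = 128/321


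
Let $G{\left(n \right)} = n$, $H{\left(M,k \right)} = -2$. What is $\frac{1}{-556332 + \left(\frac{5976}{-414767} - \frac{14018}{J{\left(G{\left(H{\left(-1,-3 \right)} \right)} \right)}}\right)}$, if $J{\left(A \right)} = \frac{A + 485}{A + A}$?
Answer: $- \frac{200332461}{111428104764236} \approx -1.7979 \cdot 10^{-6}$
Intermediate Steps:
$J{\left(A \right)} = \frac{485 + A}{2 A}$
$\frac{1}{-556332 + \left(\frac{5976}{-414767} - \frac{14018}{J{\left(G{\left(H{\left(-1,-3 \right)} \right)} \right)}}\right)} = \frac{1}{-556332 - \left(\frac{5976}{414767} + 14018 \left(- \frac{4}{485 - 2}\right)\right)} = \frac{1}{-556332 - \left(\frac{5976}{414767} + \frac{14018}{\frac{1}{2} \left(- \frac{1}{2}\right) 483}\right)} = \frac{1}{-556332 - \left(\frac{5976}{414767} + \frac{14018}{- \frac{483}{4}}\right)} = \frac{1}{-556332 - - \frac{23253928816}{200332461}} = \frac{1}{-556332 + \left(- \frac{5976}{414767} + \frac{56072}{483}\right)} = \frac{1}{-556332 + \frac{23253928816}{200332461}} = \frac{1}{- \frac{111428104764236}{200332461}} = - \frac{200332461}{111428104764236}$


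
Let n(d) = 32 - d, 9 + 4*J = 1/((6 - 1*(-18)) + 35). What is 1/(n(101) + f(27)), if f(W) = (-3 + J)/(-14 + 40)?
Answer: -3068/212311 ≈ -0.014451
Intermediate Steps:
J = -265/118 (J = -9/4 + 1/(4*((6 - 1*(-18)) + 35)) = -9/4 + 1/(4*((6 + 18) + 35)) = -9/4 + 1/(4*(24 + 35)) = -9/4 + (1/4)/59 = -9/4 + (1/4)*(1/59) = -9/4 + 1/236 = -265/118 ≈ -2.2458)
f(W) = -619/3068 (f(W) = (-3 - 265/118)/(-14 + 40) = -619/118/26 = -619/118*1/26 = -619/3068)
1/(n(101) + f(27)) = 1/((32 - 1*101) - 619/3068) = 1/((32 - 101) - 619/3068) = 1/(-69 - 619/3068) = 1/(-212311/3068) = -3068/212311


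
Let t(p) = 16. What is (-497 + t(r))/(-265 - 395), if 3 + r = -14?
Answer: 481/660 ≈ 0.72879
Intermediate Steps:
r = -17 (r = -3 - 14 = -17)
(-497 + t(r))/(-265 - 395) = (-497 + 16)/(-265 - 395) = -481/(-660) = -481*(-1/660) = 481/660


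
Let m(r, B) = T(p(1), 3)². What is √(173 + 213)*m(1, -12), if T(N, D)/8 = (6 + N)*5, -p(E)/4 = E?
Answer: 6400*√386 ≈ 1.2574e+5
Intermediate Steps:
p(E) = -4*E
T(N, D) = 240 + 40*N (T(N, D) = 8*((6 + N)*5) = 8*(30 + 5*N) = 240 + 40*N)
m(r, B) = 6400 (m(r, B) = (240 + 40*(-4*1))² = (240 + 40*(-4))² = (240 - 160)² = 80² = 6400)
√(173 + 213)*m(1, -12) = √(173 + 213)*6400 = √386*6400 = 6400*√386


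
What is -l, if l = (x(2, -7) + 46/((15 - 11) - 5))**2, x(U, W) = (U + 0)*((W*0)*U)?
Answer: -2116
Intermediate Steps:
x(U, W) = 0 (x(U, W) = U*(0*U) = U*0 = 0)
l = 2116 (l = (0 + 46/((15 - 11) - 5))**2 = (0 + 46/(4 - 5))**2 = (0 + 46/(-1))**2 = (0 + 46*(-1))**2 = (0 - 46)**2 = (-46)**2 = 2116)
-l = -1*2116 = -2116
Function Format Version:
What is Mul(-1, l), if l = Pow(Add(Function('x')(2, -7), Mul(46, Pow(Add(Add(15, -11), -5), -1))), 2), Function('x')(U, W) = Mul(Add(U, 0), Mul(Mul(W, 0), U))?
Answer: -2116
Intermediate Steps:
Function('x')(U, W) = 0 (Function('x')(U, W) = Mul(U, Mul(0, U)) = Mul(U, 0) = 0)
l = 2116 (l = Pow(Add(0, Mul(46, Pow(Add(Add(15, -11), -5), -1))), 2) = Pow(Add(0, Mul(46, Pow(Add(4, -5), -1))), 2) = Pow(Add(0, Mul(46, Pow(-1, -1))), 2) = Pow(Add(0, Mul(46, -1)), 2) = Pow(Add(0, -46), 2) = Pow(-46, 2) = 2116)
Mul(-1, l) = Mul(-1, 2116) = -2116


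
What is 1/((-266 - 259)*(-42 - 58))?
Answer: 1/52500 ≈ 1.9048e-5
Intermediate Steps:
1/((-266 - 259)*(-42 - 58)) = 1/(-525*(-100)) = 1/52500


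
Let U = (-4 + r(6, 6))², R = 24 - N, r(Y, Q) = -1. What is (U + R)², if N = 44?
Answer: 25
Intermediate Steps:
R = -20 (R = 24 - 1*44 = 24 - 44 = -20)
U = 25 (U = (-4 - 1)² = (-5)² = 25)
(U + R)² = (25 - 20)² = 5² = 25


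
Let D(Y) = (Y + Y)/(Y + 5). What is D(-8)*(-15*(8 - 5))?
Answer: -240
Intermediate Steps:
D(Y) = 2*Y/(5 + Y) (D(Y) = (2*Y)/(5 + Y) = 2*Y/(5 + Y))
D(-8)*(-15*(8 - 5)) = (2*(-8)/(5 - 8))*(-15*(8 - 5)) = (2*(-8)/(-3))*(-15*3) = (2*(-8)*(-1/3))*(-45) = (16/3)*(-45) = -240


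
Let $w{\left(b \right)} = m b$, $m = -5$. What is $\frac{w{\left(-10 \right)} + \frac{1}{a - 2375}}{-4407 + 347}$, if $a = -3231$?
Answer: $- \frac{280299}{22760360} \approx -0.012315$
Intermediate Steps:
$w{\left(b \right)} = - 5 b$
$\frac{w{\left(-10 \right)} + \frac{1}{a - 2375}}{-4407 + 347} = \frac{\left(-5\right) \left(-10\right) + \frac{1}{-3231 - 2375}}{-4407 + 347} = \frac{50 + \frac{1}{-5606}}{-4060} = \left(50 - \frac{1}{5606}\right) \left(- \frac{1}{4060}\right) = \frac{280299}{5606} \left(- \frac{1}{4060}\right) = - \frac{280299}{22760360}$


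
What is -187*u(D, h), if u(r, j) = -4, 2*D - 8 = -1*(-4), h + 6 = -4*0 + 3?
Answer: 748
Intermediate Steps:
h = -3 (h = -6 + (-4*0 + 3) = -6 + (0 + 3) = -6 + 3 = -3)
D = 6 (D = 4 + (-1*(-4))/2 = 4 + (1/2)*4 = 4 + 2 = 6)
-187*u(D, h) = -187*(-4) = 748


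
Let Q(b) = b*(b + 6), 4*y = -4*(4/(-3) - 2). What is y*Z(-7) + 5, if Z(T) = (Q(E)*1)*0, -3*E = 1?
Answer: 5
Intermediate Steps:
E = -⅓ (E = -⅓*1 = -⅓ ≈ -0.33333)
y = 10/3 (y = (-4*(4/(-3) - 2))/4 = (-4*(4*(-⅓) - 2))/4 = (-4*(-4/3 - 2))/4 = (-4*(-10/3))/4 = (¼)*(40/3) = 10/3 ≈ 3.3333)
Q(b) = b*(6 + b)
Z(T) = 0 (Z(T) = (-(6 - ⅓)/3*1)*0 = (-⅓*17/3*1)*0 = -17/9*1*0 = -17/9*0 = 0)
y*Z(-7) + 5 = (10/3)*0 + 5 = 0 + 5 = 5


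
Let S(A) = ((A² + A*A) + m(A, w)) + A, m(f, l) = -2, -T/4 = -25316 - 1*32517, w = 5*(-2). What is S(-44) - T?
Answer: -227506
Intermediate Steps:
w = -10
T = 231332 (T = -4*(-25316 - 1*32517) = -4*(-25316 - 32517) = -4*(-57833) = 231332)
S(A) = -2 + A + 2*A² (S(A) = ((A² + A*A) - 2) + A = ((A² + A²) - 2) + A = (2*A² - 2) + A = (-2 + 2*A²) + A = -2 + A + 2*A²)
S(-44) - T = (-2 - 44 + 2*(-44)²) - 1*231332 = (-2 - 44 + 2*1936) - 231332 = (-2 - 44 + 3872) - 231332 = 3826 - 231332 = -227506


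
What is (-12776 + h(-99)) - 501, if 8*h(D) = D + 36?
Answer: -106279/8 ≈ -13285.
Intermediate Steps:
h(D) = 9/2 + D/8 (h(D) = (D + 36)/8 = (36 + D)/8 = 9/2 + D/8)
(-12776 + h(-99)) - 501 = (-12776 + (9/2 + (⅛)*(-99))) - 501 = (-12776 + (9/2 - 99/8)) - 501 = (-12776 - 63/8) - 501 = -102271/8 - 501 = -106279/8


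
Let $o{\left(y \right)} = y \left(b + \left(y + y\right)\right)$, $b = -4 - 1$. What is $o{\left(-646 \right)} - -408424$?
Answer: $1246286$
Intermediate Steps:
$b = -5$
$o{\left(y \right)} = y \left(-5 + 2 y\right)$ ($o{\left(y \right)} = y \left(-5 + \left(y + y\right)\right) = y \left(-5 + 2 y\right)$)
$o{\left(-646 \right)} - -408424 = - 646 \left(-5 + 2 \left(-646\right)\right) - -408424 = - 646 \left(-5 - 1292\right) + 408424 = \left(-646\right) \left(-1297\right) + 408424 = 837862 + 408424 = 1246286$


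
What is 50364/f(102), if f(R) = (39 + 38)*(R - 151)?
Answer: -50364/3773 ≈ -13.349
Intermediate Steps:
f(R) = -11627 + 77*R (f(R) = 77*(-151 + R) = -11627 + 77*R)
50364/f(102) = 50364/(-11627 + 77*102) = 50364/(-11627 + 7854) = 50364/(-3773) = 50364*(-1/3773) = -50364/3773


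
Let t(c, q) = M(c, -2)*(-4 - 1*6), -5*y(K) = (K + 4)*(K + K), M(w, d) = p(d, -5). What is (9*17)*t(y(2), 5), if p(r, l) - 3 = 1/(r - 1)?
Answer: -4080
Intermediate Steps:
p(r, l) = 3 + 1/(-1 + r) (p(r, l) = 3 + 1/(r - 1) = 3 + 1/(-1 + r))
M(w, d) = (-2 + 3*d)/(-1 + d)
y(K) = -2*K*(4 + K)/5 (y(K) = -(K + 4)*(K + K)/5 = -(4 + K)*2*K/5 = -2*K*(4 + K)/5)
t(c, q) = -80/3 (t(c, q) = ((-2 + 3*(-2))/(-1 - 2))*(-4 - 1*6) = ((-2 - 6)/(-3))*(-4 - 6) = -⅓*(-8)*(-10) = (8/3)*(-10) = -80/3)
(9*17)*t(y(2), 5) = (9*17)*(-80/3) = 153*(-80/3) = -4080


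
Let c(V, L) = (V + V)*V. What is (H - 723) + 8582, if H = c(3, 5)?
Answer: 7877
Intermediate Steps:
c(V, L) = 2*V**2 (c(V, L) = (2*V)*V = 2*V**2)
H = 18 (H = 2*3**2 = 2*9 = 18)
(H - 723) + 8582 = (18 - 723) + 8582 = -705 + 8582 = 7877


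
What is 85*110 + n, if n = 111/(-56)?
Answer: 523489/56 ≈ 9348.0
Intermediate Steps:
n = -111/56 (n = 111*(-1/56) = -111/56 ≈ -1.9821)
85*110 + n = 85*110 - 111/56 = 9350 - 111/56 = 523489/56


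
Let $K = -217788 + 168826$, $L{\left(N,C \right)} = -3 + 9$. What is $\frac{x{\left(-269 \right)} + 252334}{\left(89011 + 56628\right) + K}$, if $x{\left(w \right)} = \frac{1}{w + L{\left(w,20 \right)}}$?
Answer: $\frac{66363841}{25426051} \approx 2.6101$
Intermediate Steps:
$L{\left(N,C \right)} = 6$
$x{\left(w \right)} = \frac{1}{6 + w}$ ($x{\left(w \right)} = \frac{1}{w + 6} = \frac{1}{6 + w}$)
$K = -48962$
$\frac{x{\left(-269 \right)} + 252334}{\left(89011 + 56628\right) + K} = \frac{\frac{1}{6 - 269} + 252334}{\left(89011 + 56628\right) - 48962} = \frac{\frac{1}{-263} + 252334}{145639 - 48962} = \frac{- \frac{1}{263} + 252334}{96677} = \frac{66363841}{263} \cdot \frac{1}{96677} = \frac{66363841}{25426051}$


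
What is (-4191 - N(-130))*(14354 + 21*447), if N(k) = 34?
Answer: -100305725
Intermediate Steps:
(-4191 - N(-130))*(14354 + 21*447) = (-4191 - 1*34)*(14354 + 21*447) = (-4191 - 34)*(14354 + 9387) = -4225*23741 = -100305725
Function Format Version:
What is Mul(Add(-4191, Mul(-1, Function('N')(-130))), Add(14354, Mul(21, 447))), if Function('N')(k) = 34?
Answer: -100305725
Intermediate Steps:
Mul(Add(-4191, Mul(-1, Function('N')(-130))), Add(14354, Mul(21, 447))) = Mul(Add(-4191, Mul(-1, 34)), Add(14354, Mul(21, 447))) = Mul(Add(-4191, -34), Add(14354, 9387)) = Mul(-4225, 23741) = -100305725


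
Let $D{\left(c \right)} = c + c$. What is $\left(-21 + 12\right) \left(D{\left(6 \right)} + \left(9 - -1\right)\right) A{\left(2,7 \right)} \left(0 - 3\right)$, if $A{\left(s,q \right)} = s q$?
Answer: $8316$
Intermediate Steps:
$D{\left(c \right)} = 2 c$
$A{\left(s,q \right)} = q s$
$\left(-21 + 12\right) \left(D{\left(6 \right)} + \left(9 - -1\right)\right) A{\left(2,7 \right)} \left(0 - 3\right) = \left(-21 + 12\right) \left(2 \cdot 6 + \left(9 - -1\right)\right) 7 \cdot 2 \left(0 - 3\right) = - 9 \left(12 + \left(9 + 1\right)\right) 14 \left(0 - 3\right) = - 9 \left(12 + 10\right) 14 \left(-3\right) = \left(-9\right) 22 \cdot 14 \left(-3\right) = \left(-198\right) 14 \left(-3\right) = \left(-2772\right) \left(-3\right) = 8316$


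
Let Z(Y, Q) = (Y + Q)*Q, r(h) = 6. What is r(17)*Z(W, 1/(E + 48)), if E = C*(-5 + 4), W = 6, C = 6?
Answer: 253/294 ≈ 0.86054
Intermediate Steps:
E = -6 (E = 6*(-5 + 4) = 6*(-1) = -6)
Z(Y, Q) = Q*(Q + Y) (Z(Y, Q) = (Q + Y)*Q = Q*(Q + Y))
r(17)*Z(W, 1/(E + 48)) = 6*((1/(-6 + 48) + 6)/(-6 + 48)) = 6*((1/42 + 6)/42) = 6*((1/42)*(253/42)) = 6*(253/1764) = 253/294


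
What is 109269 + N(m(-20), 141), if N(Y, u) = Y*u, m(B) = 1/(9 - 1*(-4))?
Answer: 1420638/13 ≈ 1.0928e+5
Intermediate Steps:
m(B) = 1/13 (m(B) = 1/(9 + 4) = 1/13)
109269 + N(m(-20), 141) = 109269 + (1/13)*141 = 109269 + 141/13 = 1420638/13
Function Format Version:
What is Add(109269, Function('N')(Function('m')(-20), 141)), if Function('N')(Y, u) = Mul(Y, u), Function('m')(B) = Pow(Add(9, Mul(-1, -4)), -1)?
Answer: Rational(1420638, 13) ≈ 1.0928e+5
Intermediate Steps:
Function('m')(B) = Rational(1, 13) (Function('m')(B) = Pow(Add(9, 4), -1) = Pow(13, -1) = Rational(1, 13))
Add(109269, Function('N')(Function('m')(-20), 141)) = Add(109269, Mul(Rational(1, 13), 141)) = Add(109269, Rational(141, 13)) = Rational(1420638, 13)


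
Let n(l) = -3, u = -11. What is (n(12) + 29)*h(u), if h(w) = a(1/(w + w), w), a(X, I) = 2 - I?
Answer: 338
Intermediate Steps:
h(w) = 2 - w
(n(12) + 29)*h(u) = (-3 + 29)*(2 - 1*(-11)) = 26*(2 + 11) = 26*13 = 338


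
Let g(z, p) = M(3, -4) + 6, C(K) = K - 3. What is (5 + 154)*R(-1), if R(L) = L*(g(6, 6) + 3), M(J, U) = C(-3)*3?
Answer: 1431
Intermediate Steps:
C(K) = -3 + K
M(J, U) = -18 (M(J, U) = (-3 - 3)*3 = -6*3 = -18)
g(z, p) = -12 (g(z, p) = -18 + 6 = -12)
R(L) = -9*L (R(L) = L*(-12 + 3) = L*(-9) = -9*L)
(5 + 154)*R(-1) = (5 + 154)*(-9*(-1)) = 159*9 = 1431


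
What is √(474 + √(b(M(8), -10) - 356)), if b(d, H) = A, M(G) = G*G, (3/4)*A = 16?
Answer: √(4266 + 6*I*√753)/3 ≈ 21.776 + 0.42005*I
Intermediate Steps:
A = 64/3 (A = (4/3)*16 = 64/3 ≈ 21.333)
M(G) = G²
b(d, H) = 64/3
√(474 + √(b(M(8), -10) - 356)) = √(474 + √(64/3 - 356)) = √(474 + √(-1004/3)) = √(474 + 2*I*√753/3)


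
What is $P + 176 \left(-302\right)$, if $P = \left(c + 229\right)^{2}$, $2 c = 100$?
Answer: $24689$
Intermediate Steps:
$c = 50$ ($c = \frac{1}{2} \cdot 100 = 50$)
$P = 77841$ ($P = \left(50 + 229\right)^{2} = 279^{2} = 77841$)
$P + 176 \left(-302\right) = 77841 + 176 \left(-302\right) = 77841 - 53152 = 24689$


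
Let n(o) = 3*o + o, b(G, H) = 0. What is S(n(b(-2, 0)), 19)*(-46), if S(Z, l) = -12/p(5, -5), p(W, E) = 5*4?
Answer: 138/5 ≈ 27.600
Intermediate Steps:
n(o) = 4*o
p(W, E) = 20
S(Z, l) = -⅗ (S(Z, l) = -12/20 = -12*1/20 = -⅗)
S(n(b(-2, 0)), 19)*(-46) = -⅗*(-46) = 138/5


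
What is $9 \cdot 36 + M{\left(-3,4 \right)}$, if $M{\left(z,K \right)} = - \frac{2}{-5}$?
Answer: $\frac{1622}{5} \approx 324.4$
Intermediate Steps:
$M{\left(z,K \right)} = \frac{2}{5}$ ($M{\left(z,K \right)} = \left(-2\right) \left(- \frac{1}{5}\right) = \frac{2}{5}$)
$9 \cdot 36 + M{\left(-3,4 \right)} = 9 \cdot 36 + \frac{2}{5} = 324 + \frac{2}{5} = \frac{1622}{5}$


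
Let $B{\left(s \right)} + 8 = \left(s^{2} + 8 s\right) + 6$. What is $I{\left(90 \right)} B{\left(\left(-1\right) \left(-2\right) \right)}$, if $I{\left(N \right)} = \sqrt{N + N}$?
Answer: $108 \sqrt{5} \approx 241.5$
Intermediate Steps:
$B{\left(s \right)} = -2 + s^{2} + 8 s$ ($B{\left(s \right)} = -8 + \left(\left(s^{2} + 8 s\right) + 6\right) = -8 + \left(6 + s^{2} + 8 s\right) = -2 + s^{2} + 8 s$)
$I{\left(N \right)} = \sqrt{2} \sqrt{N}$ ($I{\left(N \right)} = \sqrt{2 N} = \sqrt{2} \sqrt{N}$)
$I{\left(90 \right)} B{\left(\left(-1\right) \left(-2\right) \right)} = \sqrt{2} \sqrt{90} \left(-2 + \left(\left(-1\right) \left(-2\right)\right)^{2} + 8 \left(\left(-1\right) \left(-2\right)\right)\right) = \sqrt{2} \cdot 3 \sqrt{10} \left(-2 + 2^{2} + 8 \cdot 2\right) = 6 \sqrt{5} \left(-2 + 4 + 16\right) = 6 \sqrt{5} \cdot 18 = 108 \sqrt{5}$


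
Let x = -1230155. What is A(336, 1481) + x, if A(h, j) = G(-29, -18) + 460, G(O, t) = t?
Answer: -1229713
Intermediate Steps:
A(h, j) = 442 (A(h, j) = -18 + 460 = 442)
A(336, 1481) + x = 442 - 1230155 = -1229713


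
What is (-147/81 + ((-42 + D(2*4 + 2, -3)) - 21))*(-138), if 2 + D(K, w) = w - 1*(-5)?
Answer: 80500/9 ≈ 8944.4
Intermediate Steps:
D(K, w) = 3 + w (D(K, w) = -2 + (w - 1*(-5)) = -2 + (w + 5) = -2 + (5 + w) = 3 + w)
(-147/81 + ((-42 + D(2*4 + 2, -3)) - 21))*(-138) = (-147/81 + ((-42 + (3 - 3)) - 21))*(-138) = (-147*1/81 + ((-42 + 0) - 21))*(-138) = (-49/27 + (-42 - 21))*(-138) = (-49/27 - 63)*(-138) = -1750/27*(-138) = 80500/9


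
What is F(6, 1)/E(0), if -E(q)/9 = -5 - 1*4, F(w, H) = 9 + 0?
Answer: 1/9 ≈ 0.11111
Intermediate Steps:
F(w, H) = 9
E(q) = 81 (E(q) = -9*(-5 - 1*4) = -9*(-5 - 4) = -9*(-9) = 81)
F(6, 1)/E(0) = 9/81 = 9*(1/81) = 1/9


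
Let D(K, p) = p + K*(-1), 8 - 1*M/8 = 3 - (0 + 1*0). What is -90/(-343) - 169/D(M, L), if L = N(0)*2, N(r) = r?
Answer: 61567/13720 ≈ 4.4874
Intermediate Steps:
L = 0 (L = 0*2 = 0)
M = 40 (M = 64 - 8*(3 - (0 + 1*0)) = 64 - 8*(3 - (0 + 0)) = 64 - 8*(3 - 1*0) = 64 - 8*(3 + 0) = 64 - 8*3 = 64 - 24 = 40)
D(K, p) = p - K
-90/(-343) - 169/D(M, L) = -90/(-343) - 169/(0 - 1*40) = -90*(-1/343) - 169/(0 - 40) = 90/343 - 169/(-40) = 90/343 - 169*(-1/40) = 90/343 + 169/40 = 61567/13720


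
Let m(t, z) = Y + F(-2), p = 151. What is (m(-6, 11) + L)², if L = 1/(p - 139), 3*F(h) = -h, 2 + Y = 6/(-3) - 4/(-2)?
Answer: 25/16 ≈ 1.5625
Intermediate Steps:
Y = -2 (Y = -2 + (6/(-3) - 4/(-2)) = -2 + (6*(-⅓) - 4*(-½)) = -2 + (-2 + 2) = -2 + 0 = -2)
F(h) = -h/3 (F(h) = (-h)/3 = -h/3)
m(t, z) = -4/3 (m(t, z) = -2 - ⅓*(-2) = -2 + ⅔ = -4/3)
L = 1/12 (L = 1/(151 - 139) = 1/12 ≈ 0.083333)
(m(-6, 11) + L)² = (-4/3 + 1/12)² = (-5/4)² = 25/16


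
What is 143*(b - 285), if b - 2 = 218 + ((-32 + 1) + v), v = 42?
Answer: -7722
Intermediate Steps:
b = 231 (b = 2 + (218 + ((-32 + 1) + 42)) = 2 + (218 + (-31 + 42)) = 2 + (218 + 11) = 2 + 229 = 231)
143*(b - 285) = 143*(231 - 285) = 143*(-54) = -7722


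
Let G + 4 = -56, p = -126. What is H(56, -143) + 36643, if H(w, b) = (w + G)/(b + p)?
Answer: 9856971/269 ≈ 36643.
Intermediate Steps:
G = -60 (G = -4 - 56 = -60)
H(w, b) = (-60 + w)/(-126 + b) (H(w, b) = (w - 60)/(b - 126) = (-60 + w)/(-126 + b))
H(56, -143) + 36643 = (-60 + 56)/(-126 - 143) + 36643 = -4/(-269) + 36643 = -1/269*(-4) + 36643 = 4/269 + 36643 = 9856971/269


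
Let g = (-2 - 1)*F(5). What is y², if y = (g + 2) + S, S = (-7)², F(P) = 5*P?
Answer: 576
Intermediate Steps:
S = 49
g = -75 (g = (-2 - 1)*(5*5) = -3*25 = -75)
y = -24 (y = (-75 + 2) + 49 = -73 + 49 = -24)
y² = (-24)² = 576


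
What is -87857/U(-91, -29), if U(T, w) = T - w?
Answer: 87857/62 ≈ 1417.0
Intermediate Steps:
-87857/U(-91, -29) = -87857/(-91 - 1*(-29)) = -87857/(-91 + 29) = -87857/(-62) = -87857*(-1/62) = 87857/62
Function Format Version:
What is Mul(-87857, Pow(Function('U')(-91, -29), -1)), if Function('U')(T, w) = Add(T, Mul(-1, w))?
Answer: Rational(87857, 62) ≈ 1417.0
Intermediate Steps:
Mul(-87857, Pow(Function('U')(-91, -29), -1)) = Mul(-87857, Pow(Add(-91, Mul(-1, -29)), -1)) = Mul(-87857, Pow(Add(-91, 29), -1)) = Mul(-87857, Pow(-62, -1)) = Mul(-87857, Rational(-1, 62)) = Rational(87857, 62)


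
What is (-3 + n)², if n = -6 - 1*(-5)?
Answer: 16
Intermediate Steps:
n = -1 (n = -6 + 5 = -1)
(-3 + n)² = (-3 - 1)² = (-4)² = 16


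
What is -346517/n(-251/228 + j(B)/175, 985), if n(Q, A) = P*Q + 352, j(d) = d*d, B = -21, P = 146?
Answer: -987573450/1593697 ≈ -619.67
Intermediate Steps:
j(d) = d**2
n(Q, A) = 352 + 146*Q (n(Q, A) = 146*Q + 352 = 352 + 146*Q)
-346517/n(-251/228 + j(B)/175, 985) = -346517/(352 + 146*(-251/228 + (-21)**2/175)) = -346517/(352 + 146*(-251*1/228 + 441*(1/175))) = -346517/(352 + 146*(-251/228 + 63/25)) = -346517/(352 + 146*(8089/5700)) = -346517/(352 + 590497/2850) = -346517/1593697/2850 = -346517*2850/1593697 = -987573450/1593697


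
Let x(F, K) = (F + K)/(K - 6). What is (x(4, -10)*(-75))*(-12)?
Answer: 675/2 ≈ 337.50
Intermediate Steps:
x(F, K) = (F + K)/(-6 + K)
(x(4, -10)*(-75))*(-12) = (((4 - 10)/(-6 - 10))*(-75))*(-12) = ((-6/(-16))*(-75))*(-12) = (-1/16*(-6)*(-75))*(-12) = ((3/8)*(-75))*(-12) = -225/8*(-12) = 675/2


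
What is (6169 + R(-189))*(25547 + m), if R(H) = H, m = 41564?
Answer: 401323780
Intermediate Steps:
(6169 + R(-189))*(25547 + m) = (6169 - 189)*(25547 + 41564) = 5980*67111 = 401323780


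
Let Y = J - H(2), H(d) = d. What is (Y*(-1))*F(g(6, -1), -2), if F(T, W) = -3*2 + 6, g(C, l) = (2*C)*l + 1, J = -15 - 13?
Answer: 0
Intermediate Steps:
J = -28
g(C, l) = 1 + 2*C*l (g(C, l) = 2*C*l + 1 = 1 + 2*C*l)
F(T, W) = 0 (F(T, W) = -6 + 6 = 0)
Y = -30 (Y = -28 - 1*2 = -28 - 2 = -30)
(Y*(-1))*F(g(6, -1), -2) = -30*(-1)*0 = 30*0 = 0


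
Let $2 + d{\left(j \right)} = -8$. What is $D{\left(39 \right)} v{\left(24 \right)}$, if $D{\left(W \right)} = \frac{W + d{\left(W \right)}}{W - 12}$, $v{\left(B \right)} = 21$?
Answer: $\frac{203}{9} \approx 22.556$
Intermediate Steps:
$d{\left(j \right)} = -10$ ($d{\left(j \right)} = -2 - 8 = -10$)
$D{\left(W \right)} = \frac{-10 + W}{-12 + W}$ ($D{\left(W \right)} = \frac{W - 10}{W - 12} = \frac{-10 + W}{-12 + W}$)
$D{\left(39 \right)} v{\left(24 \right)} = \frac{-10 + 39}{-12 + 39} \cdot 21 = \frac{1}{27} \cdot 29 \cdot 21 = \frac{29}{27} \cdot 21 = \frac{203}{9}$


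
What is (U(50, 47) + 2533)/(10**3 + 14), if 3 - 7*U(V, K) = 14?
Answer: 8860/3549 ≈ 2.4965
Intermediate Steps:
U(V, K) = -11/7 (U(V, K) = 3/7 - 1/7*14 = 3/7 - 2 = -11/7)
(U(50, 47) + 2533)/(10**3 + 14) = (-11/7 + 2533)/(10**3 + 14) = 17720/(7*(1000 + 14)) = (17720/7)/1014 = (17720/7)*(1/1014) = 8860/3549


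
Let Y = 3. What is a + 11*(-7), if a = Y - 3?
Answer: -77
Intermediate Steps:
a = 0 (a = 3 - 3 = 0)
a + 11*(-7) = 0 + 11*(-7) = 0 - 77 = -77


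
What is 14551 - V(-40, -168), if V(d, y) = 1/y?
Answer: 2444569/168 ≈ 14551.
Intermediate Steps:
14551 - V(-40, -168) = 14551 - 1/(-168) = 14551 - 1*(-1/168) = 14551 + 1/168 = 2444569/168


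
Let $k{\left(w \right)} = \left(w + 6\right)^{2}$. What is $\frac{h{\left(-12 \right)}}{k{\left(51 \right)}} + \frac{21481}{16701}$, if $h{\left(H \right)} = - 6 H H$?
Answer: $\frac{323755}{317319} \approx 1.0203$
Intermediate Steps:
$k{\left(w \right)} = \left(6 + w\right)^{2}$
$h{\left(H \right)} = - 6 H^{2}$
$\frac{h{\left(-12 \right)}}{k{\left(51 \right)}} + \frac{21481}{16701} = \frac{\left(-6\right) \left(-12\right)^{2}}{\left(6 + 51\right)^{2}} + \frac{21481}{16701} = \frac{\left(-6\right) 144}{57^{2}} + 21481 \cdot \frac{1}{16701} = - \frac{864}{3249} + \frac{21481}{16701} = \left(-864\right) \frac{1}{3249} + \frac{21481}{16701} = - \frac{96}{361} + \frac{21481}{16701} = \frac{323755}{317319}$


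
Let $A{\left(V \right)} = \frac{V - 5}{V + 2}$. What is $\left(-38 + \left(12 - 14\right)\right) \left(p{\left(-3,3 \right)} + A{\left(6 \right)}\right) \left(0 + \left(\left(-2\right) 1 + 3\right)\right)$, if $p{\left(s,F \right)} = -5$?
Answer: $195$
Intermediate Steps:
$A{\left(V \right)} = \frac{-5 + V}{2 + V}$
$\left(-38 + \left(12 - 14\right)\right) \left(p{\left(-3,3 \right)} + A{\left(6 \right)}\right) \left(0 + \left(\left(-2\right) 1 + 3\right)\right) = \left(-38 + \left(12 - 14\right)\right) \left(-5 + \frac{-5 + 6}{2 + 6}\right) \left(0 + \left(\left(-2\right) 1 + 3\right)\right) = \left(-38 - 2\right) \left(-5 + \frac{1}{8} \cdot 1\right) \left(0 + \left(-2 + 3\right)\right) = - 40 \left(-5 + \frac{1}{8} \cdot 1\right) \left(0 + 1\right) = - 40 \left(-5 + \frac{1}{8}\right) 1 = - 40 \left(\left(- \frac{39}{8}\right) 1\right) = \left(-40\right) \left(- \frac{39}{8}\right) = 195$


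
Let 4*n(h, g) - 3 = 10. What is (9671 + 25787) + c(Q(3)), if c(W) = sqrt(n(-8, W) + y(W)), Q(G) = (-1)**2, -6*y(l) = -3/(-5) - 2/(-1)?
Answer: 35458 + 13*sqrt(15)/30 ≈ 35460.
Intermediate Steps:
y(l) = -13/30 (y(l) = -(-3/(-5) - 2/(-1))/6 = -(-3*(-1/5) - 2*(-1))/6 = -(3/5 + 2)/6 = -1/6*13/5 = -13/30)
n(h, g) = 13/4 (n(h, g) = 3/4 + (1/4)*10 = 3/4 + 5/2 = 13/4)
Q(G) = 1
c(W) = 13*sqrt(15)/30 (c(W) = sqrt(13/4 - 13/30) = sqrt(169/60) = 13*sqrt(15)/30)
(9671 + 25787) + c(Q(3)) = (9671 + 25787) + 13*sqrt(15)/30 = 35458 + 13*sqrt(15)/30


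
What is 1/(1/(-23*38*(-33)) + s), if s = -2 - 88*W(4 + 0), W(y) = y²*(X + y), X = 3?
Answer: -28842/284324435 ≈ -0.00010144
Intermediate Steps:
W(y) = y²*(3 + y)
s = -9858 (s = -2 - 88*(4 + 0)²*(3 + (4 + 0)) = -2 - 88*4²*(3 + 4) = -2 - 1408*7 = -2 - 88*112 = -2 - 9856 = -9858)
1/(1/(-23*38*(-33)) + s) = 1/(1/(-23*38*(-33)) - 9858) = 1/(1/(-874*(-33)) - 9858) = 1/(1/28842 - 9858) = 1/(-284324435/28842) = -28842/284324435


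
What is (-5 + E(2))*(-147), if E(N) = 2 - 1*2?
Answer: 735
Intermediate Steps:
E(N) = 0 (E(N) = 2 - 2 = 0)
(-5 + E(2))*(-147) = (-5 + 0)*(-147) = -5*(-147) = 735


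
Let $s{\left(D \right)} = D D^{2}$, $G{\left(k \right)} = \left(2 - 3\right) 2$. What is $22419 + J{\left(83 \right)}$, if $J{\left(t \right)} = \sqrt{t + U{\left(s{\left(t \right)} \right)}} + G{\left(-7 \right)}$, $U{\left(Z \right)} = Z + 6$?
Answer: $22417 + 2 \sqrt{142969} \approx 23173.0$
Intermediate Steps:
$G{\left(k \right)} = -2$ ($G{\left(k \right)} = \left(-1\right) 2 = -2$)
$s{\left(D \right)} = D^{3}$
$U{\left(Z \right)} = 6 + Z$
$J{\left(t \right)} = -2 + \sqrt{6 + t + t^{3}}$ ($J{\left(t \right)} = \sqrt{t + \left(6 + t^{3}\right)} - 2 = \sqrt{6 + t + t^{3}} - 2 = -2 + \sqrt{6 + t + t^{3}}$)
$22419 + J{\left(83 \right)} = 22419 - \left(2 - \sqrt{6 + 83 + 83^{3}}\right) = 22419 - \left(2 - \sqrt{6 + 83 + 571787}\right) = 22419 - \left(2 - \sqrt{571876}\right) = 22419 - \left(2 - 2 \sqrt{142969}\right) = 22417 + 2 \sqrt{142969}$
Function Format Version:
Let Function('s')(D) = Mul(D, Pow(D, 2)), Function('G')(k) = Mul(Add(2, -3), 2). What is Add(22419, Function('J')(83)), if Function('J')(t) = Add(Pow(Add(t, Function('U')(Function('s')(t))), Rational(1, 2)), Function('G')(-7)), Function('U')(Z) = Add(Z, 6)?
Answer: Add(22417, Mul(2, Pow(142969, Rational(1, 2)))) ≈ 23173.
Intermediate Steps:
Function('G')(k) = -2 (Function('G')(k) = Mul(-1, 2) = -2)
Function('s')(D) = Pow(D, 3)
Function('U')(Z) = Add(6, Z)
Function('J')(t) = Add(-2, Pow(Add(6, t, Pow(t, 3)), Rational(1, 2))) (Function('J')(t) = Add(Pow(Add(t, Add(6, Pow(t, 3))), Rational(1, 2)), -2) = Add(Pow(Add(6, t, Pow(t, 3)), Rational(1, 2)), -2) = Add(-2, Pow(Add(6, t, Pow(t, 3)), Rational(1, 2))))
Add(22419, Function('J')(83)) = Add(22419, Add(-2, Pow(Add(6, 83, Pow(83, 3)), Rational(1, 2)))) = Add(22419, Add(-2, Pow(Add(6, 83, 571787), Rational(1, 2)))) = Add(22419, Add(-2, Pow(571876, Rational(1, 2)))) = Add(22419, Add(-2, Mul(2, Pow(142969, Rational(1, 2))))) = Add(22417, Mul(2, Pow(142969, Rational(1, 2))))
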